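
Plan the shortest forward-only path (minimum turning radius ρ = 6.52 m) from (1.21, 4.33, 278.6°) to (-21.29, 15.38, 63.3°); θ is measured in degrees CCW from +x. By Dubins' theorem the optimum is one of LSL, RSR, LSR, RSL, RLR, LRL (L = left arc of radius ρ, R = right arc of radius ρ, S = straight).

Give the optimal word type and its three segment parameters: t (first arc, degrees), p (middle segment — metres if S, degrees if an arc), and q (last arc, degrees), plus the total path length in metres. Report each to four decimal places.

RSR: t = 140.2441°, p = 13.6876 m, q = 75.0559°, L = 38.1877 m

Let ψ = atan2(Δy, Δx) = atan2(11.05, -22.50) = 153.8438° be the start→goal bearing.
Normalize: d = |goal − start| / ρ = 25.066960/6.52 = 3.844626, α = (θ_start − ψ) mod 360° = 124.7562° = 2.177406 rad, β = (θ_goal − ψ) mod 360° = 269.4562° = 4.702897 rad.
Common terms: sin α = 0.821586, cos α = -0.570085, sin β = -0.999955, cos β = -0.009492, cos(α−β) = -0.816138, d² = 14.781148. Work in radians in the unit-radius frame; every candidate has L = ρ·(t + p + q).
LSL: p² = 2 + d² − 2cos(α−β) + 2d(sin α − sin β) = 32.419706; p = √p² = 5.693831; φ = atan2(cos β − cos α, d + sin α − sin β) = 0.098616 rad; t = (φ − α) mod 2π = 4.204396 rad, q = (β − φ) mod 2π = 4.604281 rad → L = 6.52·(4.204396 + 5.693831 + 4.604281) = 6.52·14.502507 = 94.556348 m
RSR: p² = 2 + d² − 2cos(α−β) + 2d(sin β − sin α) = 4.407139; p = √p² = 2.099319; φ = atan2(cos α − cos β, d − sin α + sin β) = -0.270316 rad; t = (α − φ) mod 2π = 2.447722 rad, q = (φ − β) mod 2π = 1.309972 rad → L = 6.52·(2.447722 + 2.099319 + 1.309972) = 6.52·5.857013 = 38.187723 m
LSR: p² = d² − 2 + 2cos(α−β) + 2d(sin α + sin β) = 9.777345; p = √p² = 3.126875; φ = atan2(−cos α − cos β, d + sin α + sin β) − atan2(−2, p) = 0.725828 rad; t = (φ − α) mod 2π = 4.831607 rad, q = (φ − β) mod 2π = 2.306116 rad → L = 6.52·(4.831607 + 3.126875 + 2.306116) = 6.52·10.264597 = 66.925174 m
RSL: p² = d² − 2 + 2cos(α−β) − 2d(sin α + sin β) = 12.520400; p = √p² = 3.538418; φ = atan2(cos α + cos β, d − sin α − sin β) − atan2(2, p) = -0.657538 rad; t = (α − φ) mod 2π = 2.834944 rad, q = (β − φ) mod 2π = 5.360435 rad → L = 6.52·(2.834944 + 3.538418 + 5.360435) = 6.52·11.733797 = 76.504357 m
RLR: c = (6 − d² + 2cos(α−β) + 2d(sin α − sin β))/8 = 0.449108; p = 2π − arccos c = 5.178155 rad; φ = atan2(cos α − cos β, d − sin α + sin β) = -0.270316 rad; t = (α − φ + p/2) mod 2π = 5.036800 rad, q = (α − β − t + p) mod 2π = 3.899050 rad → L = 6.52·(5.036800 + 5.178155 + 3.899050) = 6.52·14.114004 = 92.023309 m
LRL: c = (6 − d² + 2cos(α−β) − 2d(sin α − sin β))/8 = -3.052463, |c| > 1 → infeasible
Shortest: RSR with L = 38.187723 m ≈ 38.1877 m
Convert RSR to answer units (arcs ×180/π): t = 2.447722·180/π = 140.2441°, p = ρ·p = 6.52·2.099319 = 13.6876 m, q = 1.309972·180/π = 75.0559°, L = 38.1877 m.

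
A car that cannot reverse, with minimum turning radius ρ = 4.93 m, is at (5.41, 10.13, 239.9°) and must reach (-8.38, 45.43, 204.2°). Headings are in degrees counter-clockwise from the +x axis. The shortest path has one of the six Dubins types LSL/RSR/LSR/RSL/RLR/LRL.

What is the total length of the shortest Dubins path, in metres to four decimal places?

51.1540 m

Let ψ = atan2(Δy, Δx) = atan2(35.30, -13.79) = 111.3382° be the start→goal bearing.
Normalize: d = |goal − start| / ρ = 37.897943/4.93 = 7.687210, α = (θ_start − ψ) mod 360° = 128.5618° = 2.243827 rad, β = (θ_goal − ψ) mod 360° = 92.8618° = 1.620745 rad.
Common terms: sin α = 0.781936, cos α = -0.623359, sin β = 0.998753, cos β = -0.049927, cos(α−β) = 0.812084, d² = 59.093191. Work in radians in the unit-radius frame; every candidate has L = ρ·(t + p + q).
LSL: p² = 2 + d² − 2cos(α−β) + 2d(sin α − sin β) = 56.135591; p = √p² = 7.492369; φ = atan2(cos β − cos α, d + sin α − sin β) = 0.076610 rad; t = (φ − α) mod 2π = 4.115969 rad, q = (β − φ) mod 2π = 1.544134 rad → L = 4.93·(4.115969 + 7.492369 + 1.544134) = 4.93·13.152472 = 64.841685 m
RSR: p² = 2 + d² − 2cos(α−β) + 2d(sin β − sin α) = 62.802457; p = √p² = 7.924800; φ = atan2(cos α − cos β, d − sin α + sin β) = -0.072422 rad; t = (α − φ) mod 2π = 2.316249 rad, q = (φ − β) mod 2π = 4.590018 rad → L = 4.93·(2.316249 + 7.924800 + 4.590018) = 4.93·14.831068 = 73.117165 m
LSR: p² = d² − 2 + 2cos(α−β) + 2d(sin α + sin β) = 86.094415; p = √p² = 9.278708; φ = atan2(−cos α − cos β, d + sin α + sin β) − atan2(−2, p) = 0.283292 rad; t = (φ − α) mod 2π = 4.322650 rad, q = (φ − β) mod 2π = 4.945733 rad → L = 4.93·(4.322650 + 9.278708 + 4.945733) = 4.93·18.547091 = 91.437159 m
RSL: p² = d² − 2 + 2cos(α−β) − 2d(sin α + sin β) = 31.340301; p = √p² = 5.598241; φ = atan2(cos α + cos β, d − sin α − sin β) − atan2(2, p) = -0.456624 rad; t = (α − φ) mod 2π = 2.700451 rad, q = (β − φ) mod 2π = 2.077368 rad → L = 4.93·(2.700451 + 5.598241 + 2.077368) = 4.93·10.376060 = 51.153977 m
RLR: c = (6 − d² + 2cos(α−β) + 2d(sin α − sin β))/8 = -6.850307, |c| > 1 → infeasible
LRL: c = (6 − d² + 2cos(α−β) − 2d(sin α − sin β))/8 = -6.016949, |c| > 1 → infeasible
Shortest: RSL with L = 51.153977 m ≈ 51.1540 m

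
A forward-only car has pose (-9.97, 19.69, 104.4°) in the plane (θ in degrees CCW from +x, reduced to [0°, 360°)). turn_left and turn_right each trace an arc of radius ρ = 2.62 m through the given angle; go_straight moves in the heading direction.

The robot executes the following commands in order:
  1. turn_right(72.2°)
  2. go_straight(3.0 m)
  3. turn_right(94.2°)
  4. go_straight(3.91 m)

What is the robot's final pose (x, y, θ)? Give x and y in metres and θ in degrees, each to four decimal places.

(-0.7448, 19.7179, 298.0000°)

set_pose: (x, y, θ) = (-9.9700, 19.6900, 104.4000°), ρ = 2.62
turn_right(72.2°): centre at ρ to the right, rotate −72.2° → (-8.8284, 22.5586, 32.2000°)
go_straight(3.0): x += 3.0·cos θ, y += 3.0·sin θ → (-6.2899, 24.1572, 32.2000°)
turn_right(94.2°): centre at ρ to the right, rotate −94.2° → (-2.5804, 23.1702, -62.0000° ≡ 298.0000°)
go_straight(3.91): x += 3.91·cos θ, y += 3.91·sin θ → (-0.7448, 19.7179, 298.0000°)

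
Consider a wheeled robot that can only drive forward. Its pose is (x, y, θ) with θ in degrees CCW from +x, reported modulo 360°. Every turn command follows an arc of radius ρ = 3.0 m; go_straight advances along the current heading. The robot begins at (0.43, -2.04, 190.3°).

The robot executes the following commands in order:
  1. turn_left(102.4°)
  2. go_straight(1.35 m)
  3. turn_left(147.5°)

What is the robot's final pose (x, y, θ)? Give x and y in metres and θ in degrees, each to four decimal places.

set_pose: (x, y, θ) = (0.4300, -2.0400, 190.3000°), ρ = 3.0
turn_left(102.4°): centre at ρ to the left, rotate +102.4° → (-1.8012, -6.1494, 292.7000°)
go_straight(1.35): x += 1.35·cos θ, y += 1.35·sin θ → (-1.2802, -7.3948, 292.7000°)
turn_left(147.5°): centre at ρ to the left, rotate +147.5° → (4.4436, -6.7477, 440.2000° ≡ 80.2000°)

(4.4436, -6.7477, 80.2000°)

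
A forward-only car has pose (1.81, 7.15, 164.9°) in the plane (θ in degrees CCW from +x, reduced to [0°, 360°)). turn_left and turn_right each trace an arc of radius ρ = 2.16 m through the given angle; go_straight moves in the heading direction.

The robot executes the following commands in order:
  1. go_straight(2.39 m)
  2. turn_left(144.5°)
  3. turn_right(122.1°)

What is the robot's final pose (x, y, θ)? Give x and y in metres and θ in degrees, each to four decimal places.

set_pose: (x, y, θ) = (1.8100, 7.1500, 164.9000°), ρ = 2.16
go_straight(2.39): x += 2.39·cos θ, y += 2.39·sin θ → (-0.4975, 7.7726, 164.9000°)
turn_left(144.5°): centre at ρ to the left, rotate +144.5° → (-2.7293, 4.3162, 309.4000°)
turn_right(122.1°): centre at ρ to the right, rotate −122.1° → (-4.1239, 0.8027, 187.3000°)

(-4.1239, 0.8027, 187.3000°)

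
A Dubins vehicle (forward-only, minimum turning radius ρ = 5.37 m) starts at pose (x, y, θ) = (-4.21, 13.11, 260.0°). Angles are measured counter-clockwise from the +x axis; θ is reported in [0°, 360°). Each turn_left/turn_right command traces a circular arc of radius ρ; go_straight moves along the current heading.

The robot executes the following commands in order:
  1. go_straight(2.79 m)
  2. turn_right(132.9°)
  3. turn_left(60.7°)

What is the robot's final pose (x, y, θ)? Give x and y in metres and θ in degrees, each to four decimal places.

set_pose: (x, y, θ) = (-4.2100, 13.1100, 260.0000°), ρ = 5.37
go_straight(2.79): x += 2.79·cos θ, y += 2.79·sin θ → (-4.6945, 10.3624, 260.0000°)
turn_right(132.9°): centre at ρ to the right, rotate −132.9° → (-14.2659, 8.0557, 127.1000°)
turn_left(60.7°): centre at ρ to the left, rotate +60.7° → (-19.2777, 10.1367, 187.8000°)

(-19.2777, 10.1367, 187.8000°)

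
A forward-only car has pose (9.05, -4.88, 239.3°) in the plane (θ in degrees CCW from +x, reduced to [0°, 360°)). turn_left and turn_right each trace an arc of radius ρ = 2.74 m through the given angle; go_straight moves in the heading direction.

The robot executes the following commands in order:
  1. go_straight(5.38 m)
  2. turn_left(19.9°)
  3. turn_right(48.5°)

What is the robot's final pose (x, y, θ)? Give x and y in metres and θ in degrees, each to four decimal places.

(4.6752, -12.2340, 210.7000°)

set_pose: (x, y, θ) = (9.0500, -4.8800, 239.3000°), ρ = 2.74
go_straight(5.38): x += 5.38·cos θ, y += 5.38·sin θ → (6.3033, -9.5060, 239.3000°)
turn_left(19.9°): centre at ρ to the left, rotate +19.9° → (5.9678, -10.3915, 259.2000°)
turn_right(48.5°): centre at ρ to the right, rotate −48.5° → (4.6752, -12.2340, 210.7000°)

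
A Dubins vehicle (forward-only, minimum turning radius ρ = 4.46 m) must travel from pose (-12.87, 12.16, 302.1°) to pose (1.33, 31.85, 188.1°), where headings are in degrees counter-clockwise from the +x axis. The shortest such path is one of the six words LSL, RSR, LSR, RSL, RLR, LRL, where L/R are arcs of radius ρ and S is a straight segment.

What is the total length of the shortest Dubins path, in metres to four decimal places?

Let ψ = atan2(Δy, Δx) = atan2(19.69, 14.20) = 54.2017° be the start→goal bearing.
Normalize: d = |goal − start| / ρ = 24.276246/4.46 = 5.443104, α = (θ_start − ψ) mod 360° = 247.8983° = 4.326642 rad, β = (θ_goal − ψ) mod 360° = 133.8983° = 2.336967 rad.
Common terms: sin α = -0.926518, cos α = -0.376251, sin β = 0.720571, cos β = -0.693381, cos(α−β) = -0.406737, d² = 29.627385. Work in radians in the unit-radius frame; every candidate has L = ρ·(t + p + q).
LSL: p² = 2 + d² − 2cos(α−β) + 2d(sin α − sin β) = 14.510304; p = √p² = 3.809239; φ = atan2(cos β − cos α, d + sin α − sin β) = -0.083349 rad; t = (φ − α) mod 2π = 1.873194 rad, q = (β − φ) mod 2π = 2.420316 rad → L = 4.46·(1.873194 + 3.809239 + 2.420316) = 4.46·8.102749 = 36.138262 m
RSR: p² = 2 + d² − 2cos(α−β) + 2d(sin β − sin α) = 50.371414; p = √p² = 7.097282; φ = atan2(cos α − cos β, d − sin α + sin β) = 0.044698 rad; t = (α − φ) mod 2π = 4.281944 rad, q = (φ − β) mod 2π = 3.990917 rad → L = 4.46·(4.281944 + 7.097282 + 3.990917) = 4.46·15.370143 = 68.550837 m
LSR: p² = d² − 2 + 2cos(α−β) + 2d(sin α + sin β) = 24.571939; p = √p² = 4.957009; φ = atan2(−cos α − cos β, d + sin α + sin β) − atan2(−2, p) = 0.584962 rad; t = (φ − α) mod 2π = 2.541505 rad, q = (φ − β) mod 2π = 4.531180 rad → L = 4.46·(2.541505 + 4.957009 + 4.531180) = 4.46·12.029694 = 53.652437 m
RSL: p² = d² − 2 + 2cos(α−β) − 2d(sin α + sin β) = 29.055886; p = √p² = 5.390351; φ = atan2(cos α + cos β, d − sin α − sin β) − atan2(2, p) = -0.542420 rad; t = (α − φ) mod 2π = 4.869062 rad, q = (β − φ) mod 2π = 2.879387 rad → L = 4.46·(4.869062 + 5.390351 + 2.879387) = 4.46·13.138800 = 58.599050 m
RLR: c = (6 − d² + 2cos(α−β) + 2d(sin α − sin β))/8 = -5.296427, |c| > 1 → infeasible
LRL: c = (6 − d² + 2cos(α−β) − 2d(sin α − sin β))/8 = -0.813788; p = 2π − arccos c = 3.761748 rad; φ = atan2(cos β − cos α, d + sin α − sin β) = -0.083349 rad; t = (φ − α + p/2) mod 2π = 3.754068 rad, q = (β − α − t + p) mod 2π = 4.301190 rad → L = 4.46·(3.754068 + 3.761748 + 4.301190) = 4.46·11.817007 = 52.703850 m
Shortest: LSL with L = 36.138262 m ≈ 36.1383 m

36.1383 m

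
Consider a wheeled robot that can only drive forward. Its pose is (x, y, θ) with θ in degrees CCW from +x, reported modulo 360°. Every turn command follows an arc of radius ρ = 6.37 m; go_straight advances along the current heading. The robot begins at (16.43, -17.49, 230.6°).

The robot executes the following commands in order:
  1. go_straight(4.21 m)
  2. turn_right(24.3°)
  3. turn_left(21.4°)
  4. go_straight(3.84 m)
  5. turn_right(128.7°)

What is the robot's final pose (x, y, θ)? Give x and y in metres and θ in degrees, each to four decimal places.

set_pose: (x, y, θ) = (16.4300, -17.4900, 230.6000°), ρ = 6.37
go_straight(4.21): x += 4.21·cos θ, y += 4.21·sin θ → (13.7578, -20.7432, 230.6000°)
turn_right(24.3°): centre at ρ to the right, rotate −24.3° → (11.6578, -22.4106, 206.3000°)
turn_left(21.4°): centre at ρ to the left, rotate +21.4° → (9.7687, -23.8341, 227.7000°)
go_straight(3.84): x += 3.84·cos θ, y += 3.84·sin θ → (7.1844, -26.6743, 227.7000°)
turn_right(128.7°): centre at ρ to the right, rotate −128.7° → (-3.8186, -23.3837, 99.0000°)

(-3.8186, -23.3837, 99.0000°)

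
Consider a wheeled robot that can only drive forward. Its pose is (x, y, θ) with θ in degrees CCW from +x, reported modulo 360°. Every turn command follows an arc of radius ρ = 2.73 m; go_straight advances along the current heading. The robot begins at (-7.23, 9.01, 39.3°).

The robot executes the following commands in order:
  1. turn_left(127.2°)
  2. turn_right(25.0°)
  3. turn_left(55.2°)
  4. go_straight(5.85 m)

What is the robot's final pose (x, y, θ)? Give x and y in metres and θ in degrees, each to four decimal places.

set_pose: (x, y, θ) = (-7.2300, 9.0100, 39.3000°), ρ = 2.73
turn_left(127.2°): centre at ρ to the left, rotate +127.2° → (-8.3218, 13.7772, 166.5000°)
turn_right(25.0°): centre at ρ to the right, rotate −25.0° → (-9.3840, 14.2952, 141.5000°)
turn_left(55.2°): centre at ρ to the left, rotate +55.2° → (-11.8679, 14.7735, 196.7000°)
go_straight(5.85): x += 5.85·cos θ, y += 5.85·sin θ → (-17.4712, 13.0925, 196.7000°)

(-17.4712, 13.0925, 196.7000°)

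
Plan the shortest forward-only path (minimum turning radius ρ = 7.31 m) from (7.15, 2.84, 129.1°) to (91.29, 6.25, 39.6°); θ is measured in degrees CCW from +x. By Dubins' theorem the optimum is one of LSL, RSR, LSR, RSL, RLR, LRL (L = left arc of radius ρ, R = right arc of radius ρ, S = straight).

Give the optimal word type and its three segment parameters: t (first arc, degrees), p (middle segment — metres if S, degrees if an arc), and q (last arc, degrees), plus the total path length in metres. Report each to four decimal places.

Let ψ = atan2(Δy, Δx) = atan2(3.41, 84.14) = 2.3208° be the start→goal bearing.
Normalize: d = |goal − start| / ρ = 84.209071/7.31 = 11.519709, α = (θ_start − ψ) mod 360° = 126.7792° = 2.212715 rad, β = (θ_goal − ψ) mod 360° = 37.2792° = 0.650645 rad.
Common terms: sin α = 0.800949, cos α = -0.598733, sin β = 0.605700, cos β = 0.795693, cos(α−β) = 0.008727, d² = 132.703691. Work in radians in the unit-radius frame; every candidate has L = ρ·(t + p + q).
LSL: p² = 2 + d² − 2cos(α−β) + 2d(sin α − sin β) = 139.184663; p = √p² = 11.797655; φ = atan2(cos β − cos α, d + sin α − sin β) = 0.118472 rad; t = (φ − α) mod 2π = 4.188943 rad, q = (β − φ) mod 2π = 0.532173 rad → L = 7.31·(4.188943 + 11.797655 + 0.532173) = 7.31·16.518771 = 120.752213 m
RSR: p² = 2 + d² − 2cos(α−β) + 2d(sin β − sin α) = 130.187812; p = √p² = 11.409987; φ = atan2(cos α − cos β, d − sin α + sin β) = -0.122517 rad; t = (α − φ) mod 2π = 2.335232 rad, q = (φ − β) mod 2π = 5.510023 rad → L = 7.31·(2.335232 + 11.409987 + 5.510023) = 7.31·19.255242 = 140.755822 m
LSR: p² = d² − 2 + 2cos(α−β) + 2d(sin α + sin β) = 163.129503; p = √p² = 12.772216; φ = atan2(−cos α − cos β, d + sin α + sin β) − atan2(−2, p) = 0.140093 rad; t = (φ − α) mod 2π = 4.210563 rad, q = (φ − β) mod 2π = 5.772633 rad → L = 7.31·(4.210563 + 12.772216 + 5.772633) = 7.31·22.755412 = 166.342065 m
RSL: p² = d² − 2 + 2cos(α−β) − 2d(sin α + sin β) = 98.312785; p = √p² = 9.915280; φ = atan2(cos α + cos β, d − sin α − sin β) − atan2(2, p) = -0.179565 rad; t = (α − φ) mod 2π = 2.392279 rad, q = (β − φ) mod 2π = 0.830210 rad → L = 7.31·(2.392279 + 9.915280 + 0.830210) = 7.31·13.137769 = 96.037094 m
RLR: c = (6 − d² + 2cos(α−β) + 2d(sin α − sin β))/8 = -15.273477, |c| > 1 → infeasible
LRL: c = (6 − d² + 2cos(α−β) − 2d(sin α − sin β))/8 = -16.398083, |c| > 1 → infeasible
Shortest: RSL with L = 96.037094 m ≈ 96.0371 m
Convert RSL to answer units (arcs ×180/π): t = 2.392279·180/π = 137.0675°, p = ρ·p = 7.31·9.915280 = 72.4807 m, q = 0.830210·180/π = 47.5675°, L = 96.0371 m.

RSL: t = 137.0675°, p = 72.4807 m, q = 47.5675°, L = 96.0371 m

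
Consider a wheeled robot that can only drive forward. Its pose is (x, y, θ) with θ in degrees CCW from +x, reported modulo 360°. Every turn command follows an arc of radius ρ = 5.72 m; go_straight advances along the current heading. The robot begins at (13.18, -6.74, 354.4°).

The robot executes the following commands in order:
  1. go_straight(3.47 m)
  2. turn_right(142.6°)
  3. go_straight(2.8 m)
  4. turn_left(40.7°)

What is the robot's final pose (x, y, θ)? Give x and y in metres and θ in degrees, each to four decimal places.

(14.2687, -22.2495, 252.5000°)

set_pose: (x, y, θ) = (13.1800, -6.7400, 354.4000°), ρ = 5.72
go_straight(3.47): x += 3.47·cos θ, y += 3.47·sin θ → (16.6334, -7.0786, 354.4000°)
turn_right(142.6°): centre at ρ to the right, rotate −142.6° → (19.0895, -17.6327, 211.8000°)
go_straight(2.8): x += 2.8·cos θ, y += 2.8·sin θ → (16.7098, -19.1082, 211.8000°)
turn_left(40.7°): centre at ρ to the left, rotate +40.7° → (14.2687, -22.2495, 252.5000°)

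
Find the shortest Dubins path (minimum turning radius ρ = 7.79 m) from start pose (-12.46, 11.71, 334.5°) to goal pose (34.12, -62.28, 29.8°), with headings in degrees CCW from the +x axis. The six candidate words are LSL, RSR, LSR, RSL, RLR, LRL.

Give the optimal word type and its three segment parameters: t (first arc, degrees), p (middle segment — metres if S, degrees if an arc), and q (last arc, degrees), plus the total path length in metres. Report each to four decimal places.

RSL: t = 38.9391°, p = 74.1816 m, q = 94.2391°, L = 92.2887 m

Let ψ = atan2(Δy, Δx) = atan2(-73.99, 46.58) = -57.8078° be the start→goal bearing.
Normalize: d = |goal − start| / ρ = 87.431210/7.79 = 11.223519, α = (θ_start − ψ) mod 360° = 32.3078° = 0.563877 rad, β = (θ_goal − ψ) mod 360° = 87.6078° = 1.529044 rad.
Common terms: sin α = 0.534467, cos α = 0.845189, sin β = 0.999128, cos β = 0.041740, cos(α−β) = 0.569280, d² = 125.967370. Work in radians in the unit-radius frame; every candidate has L = ρ·(t + p + q).
LSL: p² = 2 + d² − 2cos(α−β) + 2d(sin α − sin β) = 116.398533; p = √p² = 10.788815; φ = atan2(cos β − cos α, d + sin α − sin β) = -0.074540 rad; t = (φ − α) mod 2π = 5.644769 rad, q = (β − φ) mod 2π = 1.603583 rad → L = 7.79·(5.644769 + 10.788815 + 1.603583) = 7.79·18.037168 = 140.509535 m
RSR: p² = 2 + d² − 2cos(α−β) + 2d(sin β − sin α) = 137.259090; p = √p² = 11.715762; φ = atan2(cos α − cos β, d − sin α + sin β) = 0.068632 rad; t = (α − φ) mod 2π = 0.495244 rad, q = (φ − β) mod 2π = 4.822774 rad → L = 7.79·(0.495244 + 11.715762 + 4.822774) = 7.79·17.033781 = 132.693152 m
LSR: p² = d² − 2 + 2cos(α−β) + 2d(sin α + sin β) = 159.530600; p = √p² = 12.630542; φ = atan2(−cos α − cos β, d + sin α + sin β) − atan2(−2, p) = 0.087630 rad; t = (φ − α) mod 2π = 5.806938 rad, q = (φ − β) mod 2π = 4.841771 rad → L = 7.79·(5.806938 + 12.630542 + 4.841771) = 7.79·23.279252 = 181.345373 m
RSL: p² = d² − 2 + 2cos(α−β) − 2d(sin α + sin β) = 90.681259; p = √p² = 9.522671; φ = atan2(cos α + cos β, d − sin α − sin β) − atan2(2, p) = -0.115739 rad; t = (α − φ) mod 2π = 0.679616 rad, q = (β − φ) mod 2π = 1.644783 rad → L = 7.79·(0.679616 + 9.522671 + 1.644783) = 7.79·11.847070 = 92.288677 m
RLR: c = (6 − d² + 2cos(α−β) + 2d(sin α − sin β))/8 = -16.157386, |c| > 1 → infeasible
LRL: c = (6 − d² + 2cos(α−β) − 2d(sin α − sin β))/8 = -13.549817, |c| > 1 → infeasible
Shortest: RSL with L = 92.288677 m ≈ 92.2887 m
Convert RSL to answer units (arcs ×180/π): t = 0.679616·180/π = 38.9391°, p = ρ·p = 7.79·9.522671 = 74.1816 m, q = 1.644783·180/π = 94.2391°, L = 92.2887 m.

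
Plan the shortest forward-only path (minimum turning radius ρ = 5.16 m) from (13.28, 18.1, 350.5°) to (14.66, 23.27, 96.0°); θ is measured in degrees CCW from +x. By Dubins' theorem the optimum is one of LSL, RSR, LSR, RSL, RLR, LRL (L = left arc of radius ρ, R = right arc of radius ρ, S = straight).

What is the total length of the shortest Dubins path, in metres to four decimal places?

Let ψ = atan2(Δy, Δx) = atan2(5.17, 1.38) = 75.0548° be the start→goal bearing.
Normalize: d = |goal − start| / ρ = 5.351009/5.16 = 1.037017, α = (θ_start − ψ) mod 360° = 275.4452° = 4.807426 rad, β = (θ_goal − ψ) mod 360° = 20.9452° = 0.365563 rad.
Common terms: sin α = -0.995487, cos α = 0.094894, sin β = 0.357475, cos β = 0.933923, cos(α−β) = -0.267238, d² = 1.075405. Work in radians in the unit-radius frame; every candidate has L = ρ·(t + p + q).
LSL: p² = 2 + d² − 2cos(α−β) + 2d(sin α − sin β) = 0.803791; p = √p² = 0.896544; φ = atan2(cos β − cos α, d + sin α − sin β) = 1.930934 rad; t = (φ − α) mod 2π = 3.406694 rad, q = (β − φ) mod 2π = 4.717814 rad → L = 5.16·(3.406694 + 0.896544 + 4.717814) = 5.16·9.021051 = 46.548625 m
RSR: p² = 2 + d² − 2cos(α−β) + 2d(sin β − sin α) = 6.415973; p = √p² = 2.532977; φ = atan2(cos α − cos β, d − sin α + sin β) = -0.337620 rad; t = (α − φ) mod 2π = 5.145046 rad, q = (φ − β) mod 2π = 5.580003 rad → L = 5.16·(5.145046 + 2.532977 + 5.580003) = 5.16·13.258025 = 68.411410 m
LSR: p² = d² − 2 + 2cos(α−β) + 2d(sin α + sin β) = -2.782332 < 0 → infeasible
RSL: p² = d² − 2 + 2cos(α−β) − 2d(sin α + sin β) = -0.135812 < 0 → infeasible
RLR: c = (6 − d² + 2cos(α−β) + 2d(sin α − sin β))/8 = 0.198003; p = 2π − arccos c = 4.911710 rad; φ = atan2(cos α − cos β, d − sin α + sin β) = -0.337620 rad; t = (α − φ + p/2) mod 2π = 1.317715 rad, q = (α − β − t + p) mod 2π = 1.752672 rad → L = 5.16·(1.317715 + 4.911710 + 1.752672) = 5.16·7.982097 = 41.187620 m
LRL: c = (6 − d² + 2cos(α−β) − 2d(sin α − sin β))/8 = 0.899526; p = 2π − arccos c = 5.831073 rad; φ = atan2(cos β − cos α, d + sin α − sin β) = 1.930934 rad; t = (φ − α + p/2) mod 2π = 0.039045 rad, q = (β − α − t + p) mod 2π = 1.350165 rad → L = 5.16·(0.039045 + 5.831073 + 1.350165) = 5.16·7.220282 = 37.256657 m
Shortest: LRL with L = 37.256657 m ≈ 37.2567 m

37.2567 m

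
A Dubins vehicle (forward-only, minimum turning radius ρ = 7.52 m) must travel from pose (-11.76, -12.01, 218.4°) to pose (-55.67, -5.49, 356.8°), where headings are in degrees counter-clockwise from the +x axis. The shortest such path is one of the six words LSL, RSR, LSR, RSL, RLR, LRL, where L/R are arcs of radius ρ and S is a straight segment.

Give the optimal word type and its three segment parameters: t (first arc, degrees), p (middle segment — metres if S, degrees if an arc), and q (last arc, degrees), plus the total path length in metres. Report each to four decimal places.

RSR: t = 28.5560°, p = 40.2514 m, q = 193.0440°, L = 69.3361 m

Let ψ = atan2(Δy, Δx) = atan2(6.52, -43.91) = 171.5541° be the start→goal bearing.
Normalize: d = |goal − start| / ρ = 44.391424/7.52 = 5.903115, α = (θ_start − ψ) mod 360° = 46.8459° = 0.817615 rad, β = (θ_goal − ψ) mod 360° = 185.2459° = 3.233151 rad.
Common terms: sin α = 0.729517, cos α = 0.683963, sin β = -0.091430, cos β = -0.995811, cos(α−β) = -0.747798, d² = 34.846765. Work in radians in the unit-radius frame; every candidate has L = ρ·(t + p + q).
LSL: p² = 2 + d² − 2cos(α−β) + 2d(sin α − sin β) = 48.034646; p = √p² = 6.930703; φ = atan2(cos β − cos α, d + sin α − sin β) = -0.244805 rad; t = (φ − α) mod 2π = 5.220765 rad, q = (β − φ) mod 2π = 3.477956 rad → L = 7.52·(5.220765 + 6.930703 + 3.477956) = 7.52·15.629424 = 117.533270 m
RSR: p² = 2 + d² − 2cos(α−β) + 2d(sin β − sin α) = 28.650076; p = √p² = 5.352577; φ = atan2(cos α − cos β, d − sin α + sin β) = 0.319219 rad; t = (α − φ) mod 2π = 0.498396 rad, q = (φ − β) mod 2π = 3.369254 rad → L = 7.52·(0.498396 + 5.352577 + 3.369254) = 7.52·9.220226 = 69.336101 m
LSR: p² = d² − 2 + 2cos(α−β) + 2d(sin α + sin β) = 38.884565; p = √p² = 6.235749; φ = atan2(−cos α − cos β, d + sin α + sin β) − atan2(−2, p) = 0.358005 rad; t = (φ − α) mod 2π = 5.823575 rad, q = (φ − β) mod 2π = 3.408039 rad → L = 7.52·(5.823575 + 6.235749 + 3.408039) = 7.52·15.467363 = 116.314572 m
RSL: p² = d² − 2 + 2cos(α−β) − 2d(sin α + sin β) = 23.817773; p = √p² = 4.880346; φ = atan2(cos α + cos β, d − sin α − sin β) − atan2(2, p) = -0.448093 rad; t = (α − φ) mod 2π = 1.265708 rad, q = (β − φ) mod 2π = 3.681244 rad → L = 7.52·(1.265708 + 4.880346 + 3.681244) = 7.52·9.827297 = 73.901275 m
RLR: c = (6 − d² + 2cos(α−β) + 2d(sin α − sin β))/8 = -2.581260, |c| > 1 → infeasible
LRL: c = (6 − d² + 2cos(α−β) − 2d(sin α − sin β))/8 = -5.004331, |c| > 1 → infeasible
Shortest: RSR with L = 69.336101 m ≈ 69.3361 m
Convert RSR to answer units (arcs ×180/π): t = 0.498396·180/π = 28.5560°, p = ρ·p = 7.52·5.352577 = 40.2514 m, q = 3.369254·180/π = 193.0440°, L = 69.3361 m.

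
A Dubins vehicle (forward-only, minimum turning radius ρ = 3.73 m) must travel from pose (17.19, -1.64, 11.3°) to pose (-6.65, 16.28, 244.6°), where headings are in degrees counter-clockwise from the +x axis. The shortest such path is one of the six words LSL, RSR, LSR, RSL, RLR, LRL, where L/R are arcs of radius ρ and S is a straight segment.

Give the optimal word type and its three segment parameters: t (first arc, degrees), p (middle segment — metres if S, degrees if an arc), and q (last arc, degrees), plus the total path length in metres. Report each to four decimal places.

Let ψ = atan2(Δy, Δx) = atan2(17.92, -23.84) = 143.0686° be the start→goal bearing.
Normalize: d = |goal − start| / ρ = 29.824017/3.73 = 7.995715, α = (θ_start − ψ) mod 360° = 228.2314° = 3.983389 rad, β = (θ_goal − ψ) mod 360° = 101.5314° = 1.772057 rad.
Common terms: sin α = -0.745841, cos α = -0.666124, sin β = 0.979815, cos β = -0.199904, cos(α−β) = -0.597625, d² = 63.931459. Work in radians in the unit-radius frame; every candidate has L = ρ·(t + p + q).
LSL: p² = 2 + d² − 2cos(α−β) + 2d(sin α − sin β) = 39.530998; p = √p² = 6.287368; φ = atan2(cos β − cos α, d + sin α − sin β) = 0.074220 rad; t = (φ − α) mod 2π = 2.374016 rad, q = (β − φ) mod 2π = 1.697837 rad → L = 3.73·(2.374016 + 6.287368 + 1.697837) = 3.73·10.359221 = 38.639895 m
RSR: p² = 2 + d² − 2cos(α−β) + 2d(sin β − sin α) = 94.722421; p = √p² = 9.732544; φ = atan2(cos α − cos β, d − sin α + sin β) = -0.047922 rad; t = (α − φ) mod 2π = 4.031310 rad, q = (φ − β) mod 2π = 4.463207 rad → L = 3.73·(4.031310 + 9.732544 + 4.463207) = 3.73·18.227062 = 67.986941 m
LSR: p² = d² − 2 + 2cos(α−β) + 2d(sin α + sin β) = 64.477796; p = √p² = 8.029807; φ = atan2(−cos α − cos β, d + sin α + sin β) − atan2(−2, p) = 0.348951 rad; t = (φ − α) mod 2π = 2.648748 rad, q = (φ − β) mod 2π = 4.860080 rad → L = 3.73·(2.648748 + 8.029807 + 4.860080) = 3.73·15.538634 = 57.959107 m
RSL: p² = d² − 2 + 2cos(α−β) − 2d(sin α + sin β) = 56.994622; p = √p² = 7.549478; φ = atan2(cos α + cos β, d − sin α − sin β) − atan2(2, p) = -0.370087 rad; t = (α − φ) mod 2π = 4.353476 rad, q = (β − φ) mod 2π = 2.142144 rad → L = 3.73·(4.353476 + 7.549478 + 2.142144) = 3.73·14.045098 = 52.388216 m
RLR: c = (6 − d² + 2cos(α−β) + 2d(sin α − sin β))/8 = -10.840303, |c| > 1 → infeasible
LRL: c = (6 − d² + 2cos(α−β) − 2d(sin α − sin β))/8 = -3.941375, |c| > 1 → infeasible
Shortest: LSL with L = 38.639895 m ≈ 38.6399 m
Convert LSL to answer units (arcs ×180/π): t = 2.374016·180/π = 136.0211°, p = ρ·p = 3.73·6.287368 = 23.4519 m, q = 1.697837·180/π = 97.2789°, L = 38.6399 m.

LSL: t = 136.0211°, p = 23.4519 m, q = 97.2789°, L = 38.6399 m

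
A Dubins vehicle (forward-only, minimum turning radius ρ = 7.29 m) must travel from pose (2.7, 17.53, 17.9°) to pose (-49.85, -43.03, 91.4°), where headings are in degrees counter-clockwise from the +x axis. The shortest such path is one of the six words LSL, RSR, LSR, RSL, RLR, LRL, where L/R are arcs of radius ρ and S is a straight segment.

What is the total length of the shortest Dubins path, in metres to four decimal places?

107.9569 m

Let ψ = atan2(Δy, Δx) = atan2(-60.56, -52.55) = -130.9493° be the start→goal bearing.
Normalize: d = |goal − start| / ρ = 80.181146/7.29 = 10.998785, α = (θ_start − ψ) mod 360° = 148.8493° = 2.597910 rad, β = (θ_goal − ψ) mod 360° = 222.3493° = 3.880727 rad.
Common terms: sin α = 0.517291, cos α = -0.855810, sin β = -0.673649, cos β = -0.739052, cos(α−β) = 0.284015, d² = 120.973280. Work in radians in the unit-radius frame; every candidate has L = ρ·(t + p + q).
LSL: p² = 2 + d² − 2cos(α−β) + 2d(sin α − sin β) = 148.603025; p = √p² = 12.190284; φ = atan2(cos β − cos α, d + sin α − sin β) = 0.009578 rad; t = (φ − α) mod 2π = 3.694853 rad, q = (β − φ) mod 2π = 3.871149 rad → L = 7.29·(3.694853 + 12.190284 + 3.871149) = 7.29·19.756286 = 144.023328 m
RSR: p² = 2 + d² − 2cos(α−β) + 2d(sin β − sin α) = 96.207474; p = √p² = 9.808541; φ = atan2(cos α − cos β, d − sin α + sin β) = -0.011904 rad; t = (α − φ) mod 2π = 2.609814 rad, q = (φ − β) mod 2π = 2.390554 rad → L = 7.29·(2.609814 + 9.808541 + 2.390554) = 7.29·14.808909 = 107.956948 m
LSR: p² = d² − 2 + 2cos(α−β) + 2d(sin α + sin β) = 116.101816; p = √p² = 10.775055; φ = atan2(−cos α − cos β, d + sin α + sin β) − atan2(−2, p) = 0.329572 rad; t = (φ − α) mod 2π = 4.014847 rad, q = (φ − β) mod 2π = 2.732030 rad → L = 7.29·(4.014847 + 10.775055 + 2.732030) = 7.29·17.521933 = 127.734891 m
RSL: p² = d² − 2 + 2cos(α−β) − 2d(sin α + sin β) = 122.980806; p = √p² = 11.089671; φ = atan2(cos α + cos β, d − sin α − sin β) − atan2(2, p) = -0.320439 rad; t = (α − φ) mod 2π = 2.918349 rad, q = (β − φ) mod 2π = 4.201166 rad → L = 7.29·(2.918349 + 11.089671 + 4.201166) = 7.29·18.209186 = 132.744967 m
RLR: c = (6 − d² + 2cos(α−β) + 2d(sin α − sin β))/8 = -11.025934, |c| > 1 → infeasible
LRL: c = (6 − d² + 2cos(α−β) − 2d(sin α − sin β))/8 = -17.575378, |c| > 1 → infeasible
Shortest: RSR with L = 107.956948 m ≈ 107.9569 m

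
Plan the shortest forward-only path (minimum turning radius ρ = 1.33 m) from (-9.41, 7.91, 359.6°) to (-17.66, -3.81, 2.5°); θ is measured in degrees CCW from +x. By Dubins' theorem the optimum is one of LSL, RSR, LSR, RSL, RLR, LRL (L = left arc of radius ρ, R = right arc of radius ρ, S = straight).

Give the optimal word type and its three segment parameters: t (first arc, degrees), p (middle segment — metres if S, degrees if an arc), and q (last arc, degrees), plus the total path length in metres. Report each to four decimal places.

Let ψ = atan2(Δy, Δx) = atan2(-11.72, -8.25) = -125.1427° be the start→goal bearing.
Normalize: d = |goal − start| / ρ = 14.332512/1.33 = 10.776325, α = (θ_start − ψ) mod 360° = 124.7427° = 2.177170 rad, β = (θ_goal − ψ) mod 360° = 127.6427° = 2.227785 rad.
Common terms: sin α = 0.821720, cos α = -0.569892, sin β = 0.791835, cos β = -0.610735, cos(α−β) = 0.998719, d² = 116.129176. Work in radians in the unit-radius frame; every candidate has L = ρ·(t + p + q).
LSL: p² = 2 + d² − 2cos(α−β) + 2d(sin α − sin β) = 116.775835; p = √p² = 10.806287; φ = atan2(cos β − cos α, d + sin α − sin β) = -0.003780 rad; t = (φ − α) mod 2π = 4.102235 rad, q = (β − φ) mod 2π = 2.231564 rad → L = 1.33·(4.102235 + 10.806287 + 2.231564) = 1.33·17.140087 = 22.796315 m
RSR: p² = 2 + d² − 2cos(α−β) + 2d(sin β − sin α) = 115.487640; p = √p² = 10.746518; φ = atan2(cos α − cos β, d − sin α + sin β) = 0.003801 rad; t = (α − φ) mod 2π = 2.173370 rad, q = (φ − β) mod 2π = 4.059201 rad → L = 1.33·(2.173370 + 10.746518 + 4.059201) = 1.33·16.979088 = 22.582188 m
LSR: p² = d² − 2 + 2cos(α−β) + 2d(sin α + sin β) = 150.902998; p = √p² = 12.284258; φ = atan2(−cos α − cos β, d + sin α + sin β) − atan2(−2, p) = 0.256397 rad; t = (φ − α) mod 2π = 4.362412 rad, q = (φ − β) mod 2π = 4.311797 rad → L = 1.33·(4.362412 + 12.284258 + 4.311797) = 1.33·20.958467 = 27.874761 m
RSL: p² = d² − 2 + 2cos(α−β) − 2d(sin α + sin β) = 81.350232; p = √p² = 9.019436; φ = atan2(cos α + cos β, d − sin α − sin β) − atan2(2, p) = -0.346357 rad; t = (α − φ) mod 2π = 2.523527 rad, q = (β − φ) mod 2π = 2.574142 rad → L = 1.33·(2.523527 + 9.019436 + 2.574142) = 1.33·14.117105 = 18.775750 m
RLR: c = (6 − d² + 2cos(α−β) + 2d(sin α − sin β))/8 = -13.435955, |c| > 1 → infeasible
LRL: c = (6 − d² + 2cos(α−β) − 2d(sin α − sin β))/8 = -13.596979, |c| > 1 → infeasible
Shortest: RSL with L = 18.775750 m ≈ 18.7758 m
Convert RSL to answer units (arcs ×180/π): t = 2.523527·180/π = 144.5875°, p = ρ·p = 1.33·9.019436 = 11.9959 m, q = 2.574142·180/π = 147.4875°, L = 18.7758 m.

RSL: t = 144.5875°, p = 11.9959 m, q = 147.4875°, L = 18.7758 m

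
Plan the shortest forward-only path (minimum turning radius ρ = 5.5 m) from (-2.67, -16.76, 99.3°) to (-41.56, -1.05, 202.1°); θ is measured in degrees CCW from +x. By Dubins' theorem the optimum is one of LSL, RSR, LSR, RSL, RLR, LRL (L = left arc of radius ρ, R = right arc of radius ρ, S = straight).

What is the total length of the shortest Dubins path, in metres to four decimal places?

43.3022 m

Let ψ = atan2(Δy, Δx) = atan2(15.71, -38.89) = 158.0033° be the start→goal bearing.
Normalize: d = |goal − start| / ρ = 41.943250/5.5 = 7.626045, α = (θ_start − ψ) mod 360° = 301.2967° = 5.258620 rad, β = (θ_goal − ψ) mod 360° = 44.0967° = 0.769633 rad.
Common terms: sin α = -0.854488, cos α = 0.519470, sin β = 0.695872, cos β = 0.718166, cos(α−β) = -0.221548, d² = 58.156569. Work in radians in the unit-radius frame; every candidate has L = ρ·(t + p + q).
LSL: p² = 2 + d² − 2cos(α−β) + 2d(sin α − sin β) = 36.953430; p = √p² = 6.078933; φ = atan2(cos β − cos α, d + sin α − sin β) = 0.032692 rad; t = (φ − α) mod 2π = 1.057257 rad, q = (β − φ) mod 2π = 0.736941 rad → L = 5.5·(1.057257 + 6.078933 + 0.736941) = 5.5·7.873132 = 43.302224 m
RSR: p² = 2 + d² − 2cos(α−β) + 2d(sin β − sin α) = 84.245902; p = √p² = 9.178557; φ = atan2(cos α − cos β, d − sin α + sin β) = -0.021649 rad; t = (α − φ) mod 2π = 5.280270 rad, q = (φ − β) mod 2π = 5.491903 rad → L = 5.5·(5.280270 + 9.178557 + 5.491903) = 5.5·19.950729 = 109.729008 m
LSR: p² = d² − 2 + 2cos(α−β) + 2d(sin α + sin β) = 53.294237; p = √p² = 7.300290; φ = atan2(−cos α − cos β, d + sin α + sin β) − atan2(−2, p) = 0.103156 rad; t = (φ − α) mod 2π = 1.127721 rad, q = (φ − β) mod 2π = 5.616708 rad → L = 5.5·(1.127721 + 7.300290 + 5.616708) = 5.5·14.044719 = 77.245955 m
RSL: p² = d² − 2 + 2cos(α−β) − 2d(sin α + sin β) = 58.132707; p = √p² = 7.624481; φ = atan2(cos α + cos β, d − sin α − sin β) − atan2(2, p) = -0.098869 rad; t = (α − φ) mod 2π = 5.357489 rad, q = (β − φ) mod 2π = 0.868502 rad → L = 5.5·(5.357489 + 7.624481 + 0.868502) = 5.5·13.850472 = 76.177594 m
RLR: c = (6 − d² + 2cos(α−β) + 2d(sin α − sin β))/8 = -9.530738, |c| > 1 → infeasible
LRL: c = (6 − d² + 2cos(α−β) − 2d(sin α − sin β))/8 = -3.619179, |c| > 1 → infeasible
Shortest: LSL with L = 43.302224 m ≈ 43.3022 m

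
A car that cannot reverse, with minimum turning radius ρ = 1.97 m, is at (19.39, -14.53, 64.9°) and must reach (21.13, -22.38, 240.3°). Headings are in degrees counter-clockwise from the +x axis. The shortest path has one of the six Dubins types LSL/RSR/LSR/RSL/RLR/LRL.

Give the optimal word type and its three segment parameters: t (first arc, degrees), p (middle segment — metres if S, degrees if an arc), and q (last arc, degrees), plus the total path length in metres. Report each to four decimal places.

Let ψ = atan2(Δy, Δx) = atan2(-7.85, 1.74) = -77.5021° be the start→goal bearing.
Normalize: d = |goal − start| / ρ = 8.040529/1.97 = 4.081487, α = (θ_start − ψ) mod 360° = 142.4021° = 2.485386 rad, β = (θ_goal − ψ) mod 360° = 317.8021° = 5.546693 rad.
Common terms: sin α = 0.610116, cos α = -0.792312, sin β = -0.671693, cos β = 0.740829, cos(α−β) = -0.996779, d² = 16.658533. Work in radians in the unit-radius frame; every candidate has L = ρ·(t + p + q).
LSL: p² = 2 + d² − 2cos(α−β) + 2d(sin α − sin β) = 31.115466; p = √p² = 5.578124; φ = atan2(cos β − cos α, d + sin α − sin β) = 0.278433 rad; t = (φ − α) mod 2π = 4.076232 rad, q = (β − φ) mod 2π = 5.268261 rad → L = 1.97·(4.076232 + 5.578124 + 5.268261) = 1.97·14.922617 = 29.397555 m
RSR: p² = 2 + d² − 2cos(α−β) + 2d(sin β − sin α) = 10.188715; p = √p² = 3.191977; φ = atan2(cos α − cos β, d − sin α + sin β) = -0.501009 rad; t = (α − φ) mod 2π = 2.986395 rad, q = (φ − β) mod 2π = 0.235483 rad → L = 1.97·(2.986395 + 3.191977 + 0.235483) = 1.97·6.413855 = 12.635293 m
LSR: p² = d² − 2 + 2cos(α−β) + 2d(sin α + sin β) = 12.162321; p = √p² = 3.487452; φ = atan2(−cos α − cos β, d + sin α + sin β) − atan2(−2, p) = 0.533501 rad; t = (φ − α) mod 2π = 4.331301 rad, q = (φ − β) mod 2π = 1.269993 rad → L = 1.97·(4.331301 + 3.487452 + 1.269993) = 1.97·9.088746 = 17.904829 m
RSL: p² = d² − 2 + 2cos(α−β) − 2d(sin α + sin β) = 13.167629; p = √p² = 3.628723; φ = atan2(cos α + cos β, d − sin α − sin β) − atan2(2, p) = -0.516158 rad; t = (α − φ) mod 2π = 3.001543 rad, q = (β − φ) mod 2π = 6.062851 rad → L = 1.97·(3.001543 + 3.628723 + 6.062851) = 1.97·12.693117 = 25.005440 m
RLR: c = (6 − d² + 2cos(α−β) + 2d(sin α − sin β))/8 = -0.273589; p = 2π − arccos c = 4.435266 rad; φ = atan2(cos α − cos β, d − sin α + sin β) = -0.501009 rad; t = (α − φ + p/2) mod 2π = 5.204028 rad, q = (α − β − t + p) mod 2π = 2.453116 rad → L = 1.97·(5.204028 + 4.435266 + 2.453116) = 1.97·12.092410 = 23.822048 m
LRL: c = (6 − d² + 2cos(α−β) − 2d(sin α − sin β))/8 = -2.889433, |c| > 1 → infeasible
Shortest: RSR with L = 12.635293 m ≈ 12.6353 m
Convert RSR to answer units (arcs ×180/π): t = 2.986395·180/π = 171.1078°, p = ρ·p = 1.97·3.191977 = 6.2882 m, q = 0.235483·180/π = 13.4922°, L = 12.6353 m.

RSR: t = 171.1078°, p = 6.2882 m, q = 13.4922°, L = 12.6353 m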